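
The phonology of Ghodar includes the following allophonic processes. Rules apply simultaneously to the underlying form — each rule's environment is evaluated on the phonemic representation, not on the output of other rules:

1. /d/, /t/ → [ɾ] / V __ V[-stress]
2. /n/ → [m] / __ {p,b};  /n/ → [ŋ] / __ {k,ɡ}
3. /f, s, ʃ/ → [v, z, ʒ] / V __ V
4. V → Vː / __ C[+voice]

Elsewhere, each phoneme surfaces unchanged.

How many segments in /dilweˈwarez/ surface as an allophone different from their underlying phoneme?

4

Segments that undergo a rule: /i/ → [iː] (rule 4); /e/ → [eː] (rule 4); /a/ → [aː] (rule 4); /e/ → [eː] (rule 4).
All other segments surface unchanged.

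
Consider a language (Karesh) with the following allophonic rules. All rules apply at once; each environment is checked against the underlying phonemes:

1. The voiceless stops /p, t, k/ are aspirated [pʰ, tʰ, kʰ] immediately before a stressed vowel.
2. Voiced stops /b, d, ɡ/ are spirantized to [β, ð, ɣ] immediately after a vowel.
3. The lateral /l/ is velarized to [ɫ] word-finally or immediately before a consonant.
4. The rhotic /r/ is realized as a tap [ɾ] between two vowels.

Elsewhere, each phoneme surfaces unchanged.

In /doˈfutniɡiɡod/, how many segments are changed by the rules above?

Segments that undergo a rule: /ɡ/ → [ɣ] (rule 2); /ɡ/ → [ɣ] (rule 2); /d/ → [ð] (rule 2).
All other segments surface unchanged.

3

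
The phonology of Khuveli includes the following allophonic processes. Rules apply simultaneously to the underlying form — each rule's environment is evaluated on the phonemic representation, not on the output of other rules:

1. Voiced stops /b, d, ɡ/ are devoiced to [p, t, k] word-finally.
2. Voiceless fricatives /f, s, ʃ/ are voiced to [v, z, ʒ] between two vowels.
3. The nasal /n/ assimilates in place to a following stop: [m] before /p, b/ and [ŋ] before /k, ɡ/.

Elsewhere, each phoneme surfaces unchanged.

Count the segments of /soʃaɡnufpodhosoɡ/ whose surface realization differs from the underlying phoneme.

3

Segments that undergo a rule: /ʃ/ → [ʒ] (rule 2); /s/ → [z] (rule 2); /ɡ/ → [k] (rule 1).
All other segments surface unchanged.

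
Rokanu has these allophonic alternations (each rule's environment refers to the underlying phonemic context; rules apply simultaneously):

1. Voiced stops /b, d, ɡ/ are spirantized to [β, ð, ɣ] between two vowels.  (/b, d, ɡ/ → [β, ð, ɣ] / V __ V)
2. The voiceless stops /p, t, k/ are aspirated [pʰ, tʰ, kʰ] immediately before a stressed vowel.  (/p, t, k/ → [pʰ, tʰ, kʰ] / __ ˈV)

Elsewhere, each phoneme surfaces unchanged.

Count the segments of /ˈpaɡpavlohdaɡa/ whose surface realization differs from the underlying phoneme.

2

Segments that undergo a rule: /p/ → [pʰ] (rule 2); /ɡ/ → [ɣ] (rule 1).
All other segments surface unchanged.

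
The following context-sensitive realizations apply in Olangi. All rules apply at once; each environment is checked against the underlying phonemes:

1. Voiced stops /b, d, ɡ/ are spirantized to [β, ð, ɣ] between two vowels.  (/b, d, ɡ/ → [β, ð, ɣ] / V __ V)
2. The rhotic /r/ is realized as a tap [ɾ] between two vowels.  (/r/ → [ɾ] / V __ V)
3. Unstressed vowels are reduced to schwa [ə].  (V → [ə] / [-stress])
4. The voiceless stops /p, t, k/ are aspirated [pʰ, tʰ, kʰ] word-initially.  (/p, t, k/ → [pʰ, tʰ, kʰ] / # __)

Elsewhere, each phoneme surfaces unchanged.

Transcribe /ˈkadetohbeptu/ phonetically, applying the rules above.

[ˈkʰaðətəhbəptə]

/k/ — word-initial, word-initially — surfaces as [kʰ] (rule 4).
/a/ — between /k/ and /d/; rule 3 does not apply here → [a].
/d/ (between /a/ and /e/): between two vowels, so rule 1 applies → [ð].
Rule 3 applies to /e/ (between /d/ and /t/: in an unstressed syllable) → [ə].
/t/ (between /e/ and /o/) fails the environment for rule 4, so it stays [t].
/o/ (between /t/ and /h/): in an unstressed syllable, so rule 3 applies → [ə].
/h/ — not in any rule's target class → [h].
/b/ — between /h/ and /e/; rule 1 does not apply here → [b].
Rule 3 applies to /e/ (between /b/ and /p/: in an unstressed syllable) → [ə].
/p/ (between /e/ and /t/): rule 4 targets it, but not word-initially → unchanged [p].
/t/ (between /p/ and /u/) fails the environment for rule 4, so it stays [t].
/u/ (word-final) occurs in an unstressed syllable → [ə] by rule 3.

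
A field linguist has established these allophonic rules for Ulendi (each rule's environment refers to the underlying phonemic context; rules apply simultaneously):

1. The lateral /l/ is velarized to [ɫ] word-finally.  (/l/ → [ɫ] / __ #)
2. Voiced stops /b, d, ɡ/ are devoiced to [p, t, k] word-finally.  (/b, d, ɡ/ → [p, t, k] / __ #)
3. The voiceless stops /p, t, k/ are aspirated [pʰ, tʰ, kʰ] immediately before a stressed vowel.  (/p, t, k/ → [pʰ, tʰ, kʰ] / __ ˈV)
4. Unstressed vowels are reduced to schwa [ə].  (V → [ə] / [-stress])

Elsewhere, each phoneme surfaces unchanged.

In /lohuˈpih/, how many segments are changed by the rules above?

3

Segments that undergo a rule: /o/ → [ə] (rule 4); /u/ → [ə] (rule 4); /p/ → [pʰ] (rule 3).
All other segments surface unchanged.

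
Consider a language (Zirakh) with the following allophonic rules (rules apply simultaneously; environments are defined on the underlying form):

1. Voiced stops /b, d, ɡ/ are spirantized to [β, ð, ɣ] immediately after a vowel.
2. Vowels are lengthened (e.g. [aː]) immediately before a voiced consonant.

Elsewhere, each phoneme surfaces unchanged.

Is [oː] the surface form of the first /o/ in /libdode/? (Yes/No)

Yes

/o/ — between /d/ and /d/, before a voiced consonant — surfaces as [oː] (rule 2).
The actual realization is [oː], which matches [oː].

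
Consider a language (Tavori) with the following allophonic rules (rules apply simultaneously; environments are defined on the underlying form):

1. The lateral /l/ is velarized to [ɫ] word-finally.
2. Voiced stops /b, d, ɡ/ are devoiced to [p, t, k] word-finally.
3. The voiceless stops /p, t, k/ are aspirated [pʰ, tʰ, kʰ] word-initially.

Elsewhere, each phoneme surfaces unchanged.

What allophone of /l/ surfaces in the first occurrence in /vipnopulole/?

[l]

/l/ — between /u/ and /o/; rule 1 does not apply here → [l].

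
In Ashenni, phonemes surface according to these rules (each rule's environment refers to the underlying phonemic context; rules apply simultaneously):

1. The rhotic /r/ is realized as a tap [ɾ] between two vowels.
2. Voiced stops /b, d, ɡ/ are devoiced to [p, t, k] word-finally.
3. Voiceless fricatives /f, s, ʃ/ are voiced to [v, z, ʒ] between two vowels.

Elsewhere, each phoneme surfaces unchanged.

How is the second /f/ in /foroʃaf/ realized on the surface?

/f/ (word-final): rule 3 targets it, but not between two vowels → unchanged [f].

[f]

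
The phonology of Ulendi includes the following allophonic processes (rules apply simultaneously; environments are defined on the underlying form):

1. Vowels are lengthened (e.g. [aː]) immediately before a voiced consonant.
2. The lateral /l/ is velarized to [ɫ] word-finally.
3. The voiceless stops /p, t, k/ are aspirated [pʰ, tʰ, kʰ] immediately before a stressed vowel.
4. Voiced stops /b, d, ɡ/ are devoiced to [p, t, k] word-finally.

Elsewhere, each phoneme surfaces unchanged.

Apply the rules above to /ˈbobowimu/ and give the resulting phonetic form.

/b/ (word-initial) is in the target of rule 4 but the environment (word-finally) is not met → [b].
/o/ — between /b/ and /b/, before a voiced consonant — surfaces as [oː] (rule 1).
/b/ — between /o/ and /o/; rule 4 does not apply here → [b].
/o/ (between /b/ and /w/) occurs before a voiced consonant → [oː] by rule 1.
/i/ — between /w/ and /m/, before a voiced consonant — surfaces as [iː] (rule 1).
/u/ (word-final) is in the target of rule 1 but the environment (before a voiced consonant) is not met → [u].

[ˈboːboːwiːmu]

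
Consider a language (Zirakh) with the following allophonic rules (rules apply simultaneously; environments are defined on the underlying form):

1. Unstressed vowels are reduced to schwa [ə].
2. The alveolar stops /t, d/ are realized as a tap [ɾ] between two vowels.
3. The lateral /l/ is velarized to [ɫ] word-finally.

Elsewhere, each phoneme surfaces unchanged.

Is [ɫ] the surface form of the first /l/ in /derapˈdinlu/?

/l/ (between /n/ and /u/) fails the environment for rule 3, so it stays [l].
The actual realization is [l], not [ɫ].

No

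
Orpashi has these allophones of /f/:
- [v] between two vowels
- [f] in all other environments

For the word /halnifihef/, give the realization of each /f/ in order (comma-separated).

Occurrence 1 (position 6): between two vowels → [v].
Occurrence 2 (position 10): no conditioning environment matches → elsewhere allophone [f].

[v], [f]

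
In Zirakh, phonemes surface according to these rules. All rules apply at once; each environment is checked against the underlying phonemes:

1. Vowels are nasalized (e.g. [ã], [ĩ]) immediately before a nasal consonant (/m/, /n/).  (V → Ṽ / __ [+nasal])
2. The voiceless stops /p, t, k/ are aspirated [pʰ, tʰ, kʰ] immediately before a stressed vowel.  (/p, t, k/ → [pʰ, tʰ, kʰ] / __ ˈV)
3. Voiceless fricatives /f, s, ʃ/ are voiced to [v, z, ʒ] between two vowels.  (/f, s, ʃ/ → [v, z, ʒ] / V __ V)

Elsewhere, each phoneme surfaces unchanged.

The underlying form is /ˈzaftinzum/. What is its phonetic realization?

/z/ — not in any rule's target class → [z].
/a/ — between /z/ and /f/; rule 1 does not apply here → [a].
/f/ (between /a/ and /t/): rule 3 targets it, but not between two vowels → unchanged [f].
/t/ (between /f/ and /i/) is in the target of rule 2 but the environment (immediately before a stressed vowel) is not met → [t].
/i/ — between /t/ and /n/, before a nasal consonant — surfaces as [ĩ] (rule 1).
/n/ stays [n].
/z/ (between /n/ and /u/) is unaffected → [z].
Rule 1 applies to /u/ (between /z/ and /m/: before a nasal consonant) → [ũ].
/m/ — not in any rule's target class → [m].

[ˈzaftĩnzũm]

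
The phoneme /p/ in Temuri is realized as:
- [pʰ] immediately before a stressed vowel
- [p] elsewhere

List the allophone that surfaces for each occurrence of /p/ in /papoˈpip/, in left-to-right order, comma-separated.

Occurrence 1 (position 1): no conditioning environment matches → elsewhere allophone [p].
Occurrence 2 (position 3): no conditioning environment matches → elsewhere allophone [p].
Occurrence 3 (position 5): immediately before a stressed vowel → [pʰ].
Occurrence 4 (position 7): no conditioning environment matches → elsewhere allophone [p].

[p], [p], [pʰ], [p]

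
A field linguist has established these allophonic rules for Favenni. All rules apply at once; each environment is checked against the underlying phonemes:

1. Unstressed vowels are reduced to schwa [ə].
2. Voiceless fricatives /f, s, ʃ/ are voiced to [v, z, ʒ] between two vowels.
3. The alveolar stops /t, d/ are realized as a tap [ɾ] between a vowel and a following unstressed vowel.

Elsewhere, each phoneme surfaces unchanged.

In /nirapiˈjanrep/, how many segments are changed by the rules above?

Segments that undergo a rule: /i/ → [ə] (rule 1); /a/ → [ə] (rule 1); /i/ → [ə] (rule 1); /e/ → [ə] (rule 1).
All other segments surface unchanged.

4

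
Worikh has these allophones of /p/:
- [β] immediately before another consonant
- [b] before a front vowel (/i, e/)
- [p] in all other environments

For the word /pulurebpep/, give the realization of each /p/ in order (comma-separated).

Occurrence 1 (position 1): no conditioning environment matches → elsewhere allophone [p].
Occurrence 2 (position 8): before a front vowel (/i, e/) → [b].
Occurrence 3 (position 10): no conditioning environment matches → elsewhere allophone [p].

[p], [b], [p]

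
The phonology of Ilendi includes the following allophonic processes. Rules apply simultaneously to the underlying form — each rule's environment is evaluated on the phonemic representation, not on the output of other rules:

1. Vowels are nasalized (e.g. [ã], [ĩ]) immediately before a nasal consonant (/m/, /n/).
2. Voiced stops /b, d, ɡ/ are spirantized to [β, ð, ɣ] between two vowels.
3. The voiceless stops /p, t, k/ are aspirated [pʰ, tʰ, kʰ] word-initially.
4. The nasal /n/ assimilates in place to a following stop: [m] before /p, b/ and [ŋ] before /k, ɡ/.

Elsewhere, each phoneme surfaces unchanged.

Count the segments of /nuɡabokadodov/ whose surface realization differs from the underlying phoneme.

4

Segments that undergo a rule: /ɡ/ → [ɣ] (rule 2); /b/ → [β] (rule 2); /d/ → [ð] (rule 2); /d/ → [ð] (rule 2).
All other segments surface unchanged.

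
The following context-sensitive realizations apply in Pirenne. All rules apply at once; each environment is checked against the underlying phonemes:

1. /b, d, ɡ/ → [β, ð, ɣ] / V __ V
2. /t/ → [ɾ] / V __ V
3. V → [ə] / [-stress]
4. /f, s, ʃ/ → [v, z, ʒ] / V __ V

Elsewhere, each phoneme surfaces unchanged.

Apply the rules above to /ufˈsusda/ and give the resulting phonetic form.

[əfˈsusdə]

/u/ (word-initial) occurs in an unstressed syllable → [ə] by rule 3.
/f/ (between /u/ and /s/) is in the target of rule 4 but the environment (between two vowels) is not met → [f].
/s/ (between /f/ and /u/): rule 4 targets it, but not between two vowels → unchanged [s].
/u/ (between /s/ and /s/): rule 3 targets it, but not in an unstressed syllable → unchanged [u].
/s/ (between /u/ and /d/) is in the target of rule 4 but the environment (between two vowels) is not met → [s].
/d/ (between /s/ and /a/) is in the target of rule 1 but the environment (between two vowels) is not met → [d].
/a/ (word-final) occurs in an unstressed syllable → [ə] by rule 3.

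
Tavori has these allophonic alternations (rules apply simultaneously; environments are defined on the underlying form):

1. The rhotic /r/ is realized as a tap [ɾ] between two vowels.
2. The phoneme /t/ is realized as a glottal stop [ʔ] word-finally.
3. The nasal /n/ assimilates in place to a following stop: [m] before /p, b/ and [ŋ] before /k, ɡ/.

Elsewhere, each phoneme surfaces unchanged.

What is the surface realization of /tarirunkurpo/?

/t/ (word-initial) is in the target of rule 2 but the environment (word-finally) is not met → [t].
/a/ (between /t/ and /r/): no rule targets it → [a].
Rule 1 applies to /r/ (between /a/ and /i/: between two vowels) → [ɾ].
/i/ (between /r/ and /r/) is unaffected → [i].
/r/ (between /i/ and /u/): between two vowels, so rule 1 applies → [ɾ].
/u/ stays [u].
Rule 3 applies to /n/ (between /u/ and /k/: before a labial or velar stop) → [ŋ].
/k/ stays [k].
/u/ — not in any rule's target class → [u].
/r/ (between /u/ and /p/): rule 1 targets it, but not between two vowels → unchanged [r].
/p/ stays [p].
/o/ (word-final) is unaffected → [o].

[taɾiɾuŋkurpo]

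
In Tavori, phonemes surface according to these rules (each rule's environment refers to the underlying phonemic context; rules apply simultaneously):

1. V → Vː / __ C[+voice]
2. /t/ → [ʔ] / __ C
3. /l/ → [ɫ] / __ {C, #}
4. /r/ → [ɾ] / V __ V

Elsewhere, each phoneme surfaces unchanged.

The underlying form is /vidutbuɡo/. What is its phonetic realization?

/v/ — not in any rule's target class → [v].
/i/ (between /v/ and /d/): before a voiced consonant, so rule 1 applies → [iː].
/d/ (between /i/ and /u/): no rule targets it → [d].
/u/ (between /d/ and /t/): rule 1 targets it, but not before a voiced consonant → unchanged [u].
/t/ meets the environment for rule 2 (immediately before a consonant) → [ʔ].
/b/ (between /t/ and /u/): no rule targets it → [b].
/u/ — between /b/ and /ɡ/, before a voiced consonant — surfaces as [uː] (rule 1).
/ɡ/ — not in any rule's target class → [ɡ].
/o/ (word-final) fails the environment for rule 1, so it stays [o].

[viːduʔbuːɡo]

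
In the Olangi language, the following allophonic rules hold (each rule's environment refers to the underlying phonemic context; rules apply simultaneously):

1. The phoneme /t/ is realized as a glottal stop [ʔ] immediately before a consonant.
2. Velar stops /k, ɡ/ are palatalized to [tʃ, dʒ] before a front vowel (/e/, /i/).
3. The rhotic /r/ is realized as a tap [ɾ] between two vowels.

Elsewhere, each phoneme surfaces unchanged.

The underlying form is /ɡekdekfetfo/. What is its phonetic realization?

/ɡ/ (word-initial) occurs before a front vowel → [dʒ] by rule 2.
/e/ stays [e].
/k/ (between /e/ and /d/) fails the environment for rule 2, so it stays [k].
/d/ — not in any rule's target class → [d].
/e/ stays [e].
/k/ — between /e/ and /f/; rule 2 does not apply here → [k].
/f/ (between /k/ and /e/): no rule targets it → [f].
/e/ (between /f/ and /t/) is unaffected → [e].
/t/ — between /e/ and /f/, immediately before a consonant — surfaces as [ʔ] (rule 1).
/f/ — not in any rule's target class → [f].
/o/ — not in any rule's target class → [o].

[dʒekdekfeʔfo]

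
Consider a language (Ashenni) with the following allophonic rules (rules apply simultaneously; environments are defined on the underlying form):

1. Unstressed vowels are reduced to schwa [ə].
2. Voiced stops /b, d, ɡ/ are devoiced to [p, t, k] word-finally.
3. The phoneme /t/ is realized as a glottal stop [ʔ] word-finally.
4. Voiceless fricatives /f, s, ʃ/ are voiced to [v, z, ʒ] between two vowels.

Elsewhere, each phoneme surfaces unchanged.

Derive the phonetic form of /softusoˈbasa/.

/s/ (word-initial) is in the target of rule 4 but the environment (between two vowels) is not met → [s].
/o/ (between /s/ and /f/) occurs in an unstressed syllable → [ə] by rule 1.
/f/ — between /o/ and /t/; rule 4 does not apply here → [f].
/t/ (between /f/ and /u/) is in the target of rule 3 but the environment (word-finally) is not met → [t].
/u/ meets the environment for rule 1 (in an unstressed syllable) → [ə].
/s/ — between /u/ and /o/, between two vowels — surfaces as [z] (rule 4).
/o/ (between /s/ and /b/) occurs in an unstressed syllable → [ə] by rule 1.
/b/ — between /o/ and /a/; rule 2 does not apply here → [b].
/a/ — between /b/ and /s/; rule 1 does not apply here → [a].
Rule 4 applies to /s/ (between /a/ and /a/: between two vowels) → [z].
/a/ — word-final, in an unstressed syllable — surfaces as [ə] (rule 1).

[səftəzəˈbazə]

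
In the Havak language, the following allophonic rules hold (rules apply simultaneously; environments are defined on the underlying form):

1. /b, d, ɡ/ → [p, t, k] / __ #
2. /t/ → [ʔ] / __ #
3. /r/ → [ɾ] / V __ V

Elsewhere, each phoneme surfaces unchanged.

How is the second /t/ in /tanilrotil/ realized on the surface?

[t]

/t/ — between /o/ and /i/; rule 2 does not apply here → [t].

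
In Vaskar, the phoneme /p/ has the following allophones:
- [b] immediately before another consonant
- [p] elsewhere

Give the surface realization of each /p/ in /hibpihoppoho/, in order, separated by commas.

Occurrence 1 (position 4): no conditioning environment matches → elsewhere allophone [p].
Occurrence 2 (position 8): immediately before another consonant → [b].
Occurrence 3 (position 9): no conditioning environment matches → elsewhere allophone [p].

[p], [b], [p]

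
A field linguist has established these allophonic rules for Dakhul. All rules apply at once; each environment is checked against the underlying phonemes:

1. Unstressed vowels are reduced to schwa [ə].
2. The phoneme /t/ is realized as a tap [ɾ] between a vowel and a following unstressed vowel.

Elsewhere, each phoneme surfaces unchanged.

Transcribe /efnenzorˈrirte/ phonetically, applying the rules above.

/e/ meets the environment for rule 1 (in an unstressed syllable) → [ə].
/f/ (between /e/ and /n/): no rule targets it → [f].
/n/ stays [n].
/e/ meets the environment for rule 1 (in an unstressed syllable) → [ə].
/n/ stays [n].
/z/ (between /n/ and /o/) is unaffected → [z].
Rule 1 applies to /o/ (between /z/ and /r/: in an unstressed syllable) → [ə].
/r/ — not in any rule's target class → [r].
/r/ (between /r/ and /i/) is unaffected → [r].
/i/ (between /r/ and /r/): rule 1 targets it, but not in an unstressed syllable → unchanged [i].
/r/ (between /i/ and /t/): no rule targets it → [r].
/t/ — between /r/ and /e/; rule 2 does not apply here → [t].
/e/ — word-final, in an unstressed syllable — surfaces as [ə] (rule 1).

[əfnənzərˈrirtə]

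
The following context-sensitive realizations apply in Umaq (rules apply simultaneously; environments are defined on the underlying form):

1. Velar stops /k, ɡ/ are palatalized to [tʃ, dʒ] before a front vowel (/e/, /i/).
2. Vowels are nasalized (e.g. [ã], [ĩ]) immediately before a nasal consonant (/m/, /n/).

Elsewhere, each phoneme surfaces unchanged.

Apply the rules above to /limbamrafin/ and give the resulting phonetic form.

/l/ stays [l].
/i/ — between /l/ and /m/, before a nasal consonant — surfaces as [ĩ] (rule 2).
/m/ (between /i/ and /b/): no rule targets it → [m].
/b/ stays [b].
/a/ (between /b/ and /m/): before a nasal consonant, so rule 2 applies → [ã].
/m/ — not in any rule's target class → [m].
/r/ — not in any rule's target class → [r].
/a/ (between /r/ and /f/) is in the target of rule 2 but the environment (before a nasal consonant) is not met → [a].
/f/ (between /a/ and /i/) is unaffected → [f].
/i/ (between /f/ and /n/) occurs before a nasal consonant → [ĩ] by rule 2.
/n/ — not in any rule's target class → [n].

[lĩmbãmrafĩn]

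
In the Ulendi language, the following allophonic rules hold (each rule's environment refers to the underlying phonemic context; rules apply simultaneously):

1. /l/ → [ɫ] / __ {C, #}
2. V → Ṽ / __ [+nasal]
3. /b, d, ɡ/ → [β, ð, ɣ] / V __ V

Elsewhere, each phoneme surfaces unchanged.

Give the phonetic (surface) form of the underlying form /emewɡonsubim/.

Rule 2 applies to /e/ (word-initial: before a nasal consonant) → [ẽ].
/m/ (between /e/ and /e/) is unaffected → [m].
/e/ — between /m/ and /w/; rule 2 does not apply here → [e].
/w/ stays [w].
/ɡ/ — between /w/ and /o/; rule 3 does not apply here → [ɡ].
/o/ — between /ɡ/ and /n/, before a nasal consonant — surfaces as [õ] (rule 2).
/n/ — not in any rule's target class → [n].
/s/ — not in any rule's target class → [s].
/u/ (between /s/ and /b/) is in the target of rule 2 but the environment (before a nasal consonant) is not met → [u].
Rule 3 applies to /b/ (between /u/ and /i/: between two vowels) → [β].
/i/ (between /b/ and /m/): before a nasal consonant, so rule 2 applies → [ĩ].
/m/ (word-final) is unaffected → [m].

[ẽmewɡõnsuβĩm]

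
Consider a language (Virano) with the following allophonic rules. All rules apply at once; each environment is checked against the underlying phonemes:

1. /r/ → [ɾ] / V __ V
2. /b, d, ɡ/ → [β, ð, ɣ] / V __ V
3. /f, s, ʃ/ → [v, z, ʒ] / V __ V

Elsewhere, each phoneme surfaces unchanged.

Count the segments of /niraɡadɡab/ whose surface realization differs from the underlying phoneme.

Segments that undergo a rule: /r/ → [ɾ] (rule 1); /ɡ/ → [ɣ] (rule 2).
All other segments surface unchanged.

2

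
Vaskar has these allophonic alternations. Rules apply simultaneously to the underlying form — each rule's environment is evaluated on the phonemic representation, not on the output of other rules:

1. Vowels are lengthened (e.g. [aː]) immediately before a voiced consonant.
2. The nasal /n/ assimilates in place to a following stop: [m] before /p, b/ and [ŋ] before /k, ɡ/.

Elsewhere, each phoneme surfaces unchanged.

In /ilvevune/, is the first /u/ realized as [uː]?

Rule 1 applies to /u/ (between /v/ and /n/: before a voiced consonant) → [uː].
The actual realization is [uː], which matches [uː].

Yes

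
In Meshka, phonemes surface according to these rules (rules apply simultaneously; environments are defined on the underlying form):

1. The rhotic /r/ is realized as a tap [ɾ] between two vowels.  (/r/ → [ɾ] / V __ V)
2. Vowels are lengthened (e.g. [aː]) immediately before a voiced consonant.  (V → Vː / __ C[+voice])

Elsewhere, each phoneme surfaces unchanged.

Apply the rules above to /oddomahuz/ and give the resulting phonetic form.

/o/ — word-initial, before a voiced consonant — surfaces as [oː] (rule 2).
Rule 2 applies to /o/ (between /d/ and /m/: before a voiced consonant) → [oː].
/a/ (between /m/ and /h/) is in the target of rule 2 but the environment (before a voiced consonant) is not met → [a].
Rule 2 applies to /u/ (between /h/ and /z/: before a voiced consonant) → [uː].

[oːddoːmahuːz]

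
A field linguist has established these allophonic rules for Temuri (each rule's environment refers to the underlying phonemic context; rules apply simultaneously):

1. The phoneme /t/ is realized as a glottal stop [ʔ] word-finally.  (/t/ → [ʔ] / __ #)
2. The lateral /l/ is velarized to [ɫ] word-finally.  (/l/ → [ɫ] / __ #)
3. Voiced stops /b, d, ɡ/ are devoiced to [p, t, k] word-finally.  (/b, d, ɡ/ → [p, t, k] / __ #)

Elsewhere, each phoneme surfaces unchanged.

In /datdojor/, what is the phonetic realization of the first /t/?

/t/ (between /a/ and /d/): rule 1 targets it, but not word-finally → unchanged [t].

[t]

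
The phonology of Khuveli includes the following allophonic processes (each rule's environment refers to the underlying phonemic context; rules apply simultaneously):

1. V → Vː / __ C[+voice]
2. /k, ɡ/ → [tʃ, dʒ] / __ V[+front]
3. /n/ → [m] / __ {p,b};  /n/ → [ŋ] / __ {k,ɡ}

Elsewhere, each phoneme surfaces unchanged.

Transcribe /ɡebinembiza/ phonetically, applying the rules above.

[dʒeːbiːneːmbiːza]

/ɡ/ — word-initial, before a front vowel — surfaces as [dʒ] (rule 2).
/e/ — between /ɡ/ and /b/, before a voiced consonant — surfaces as [eː] (rule 1).
/b/ — not in any rule's target class → [b].
Rule 1 applies to /i/ (between /b/ and /n/: before a voiced consonant) → [iː].
/n/ (between /i/ and /e/) fails the environment for rule 3, so it stays [n].
Rule 1 applies to /e/ (between /n/ and /m/: before a voiced consonant) → [eː].
/m/ stays [m].
/b/ (between /m/ and /i/) is unaffected → [b].
/i/ (between /b/ and /z/) occurs before a voiced consonant → [iː] by rule 1.
/z/ stays [z].
/a/ (word-final) is in the target of rule 1 but the environment (before a voiced consonant) is not met → [a].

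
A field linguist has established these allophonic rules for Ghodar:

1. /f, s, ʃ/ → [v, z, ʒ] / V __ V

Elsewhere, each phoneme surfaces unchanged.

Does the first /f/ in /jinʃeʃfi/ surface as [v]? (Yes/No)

/f/ (between /ʃ/ and /i/): rule 1 targets it, but not between two vowels → unchanged [f].
The actual realization is [f], not [v].

No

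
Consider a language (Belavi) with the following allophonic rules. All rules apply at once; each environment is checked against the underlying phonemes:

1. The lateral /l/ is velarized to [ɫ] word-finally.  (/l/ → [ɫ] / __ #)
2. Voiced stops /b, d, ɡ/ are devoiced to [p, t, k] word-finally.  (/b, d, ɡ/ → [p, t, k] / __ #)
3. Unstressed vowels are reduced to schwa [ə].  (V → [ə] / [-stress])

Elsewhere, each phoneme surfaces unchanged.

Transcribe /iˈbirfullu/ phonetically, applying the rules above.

[əˈbirfəllə]

/i/ (word-initial): in an unstressed syllable, so rule 3 applies → [ə].
/b/ (between /i/ and /i/): rule 2 targets it, but not word-finally → unchanged [b].
/i/ (between /b/ and /r/): rule 3 targets it, but not in an unstressed syllable → unchanged [i].
/u/ — between /f/ and /l/, in an unstressed syllable — surfaces as [ə] (rule 3).
/l/ (between /u/ and /l/) is in the target of rule 1 but the environment (word-finally) is not met → [l].
/l/ (between /l/ and /u/) is in the target of rule 1 but the environment (word-finally) is not met → [l].
Rule 3 applies to /u/ (word-final: in an unstressed syllable) → [ə].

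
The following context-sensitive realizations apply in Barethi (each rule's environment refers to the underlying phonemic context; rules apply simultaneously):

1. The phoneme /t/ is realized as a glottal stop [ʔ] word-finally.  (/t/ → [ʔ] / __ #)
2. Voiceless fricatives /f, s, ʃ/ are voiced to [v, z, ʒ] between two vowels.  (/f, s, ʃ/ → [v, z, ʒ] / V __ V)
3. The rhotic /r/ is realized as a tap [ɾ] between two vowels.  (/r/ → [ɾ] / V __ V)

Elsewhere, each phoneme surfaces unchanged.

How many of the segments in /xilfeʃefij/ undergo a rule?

Segments that undergo a rule: /ʃ/ → [ʒ] (rule 2); /f/ → [v] (rule 2).
All other segments surface unchanged.

2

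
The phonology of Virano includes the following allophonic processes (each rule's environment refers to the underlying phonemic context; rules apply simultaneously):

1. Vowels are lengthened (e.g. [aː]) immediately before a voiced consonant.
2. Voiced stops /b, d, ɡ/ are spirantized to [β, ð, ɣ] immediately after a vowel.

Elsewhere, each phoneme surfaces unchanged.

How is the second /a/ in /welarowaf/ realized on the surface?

/a/ (between /w/ and /f/): rule 1 targets it, but not before a voiced consonant → unchanged [a].

[a]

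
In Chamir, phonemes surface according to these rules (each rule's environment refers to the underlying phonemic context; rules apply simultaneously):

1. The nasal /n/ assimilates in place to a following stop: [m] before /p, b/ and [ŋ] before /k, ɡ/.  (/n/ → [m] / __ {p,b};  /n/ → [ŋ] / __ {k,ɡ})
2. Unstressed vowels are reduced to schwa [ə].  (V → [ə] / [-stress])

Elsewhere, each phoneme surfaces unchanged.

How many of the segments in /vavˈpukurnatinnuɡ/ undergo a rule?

5

Segments that undergo a rule: /a/ → [ə] (rule 2); /u/ → [ə] (rule 2); /a/ → [ə] (rule 2); /i/ → [ə] (rule 2); /u/ → [ə] (rule 2).
All other segments surface unchanged.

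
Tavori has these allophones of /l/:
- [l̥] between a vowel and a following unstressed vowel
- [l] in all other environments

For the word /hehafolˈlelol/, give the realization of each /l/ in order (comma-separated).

Occurrence 1 (position 7): no conditioning environment matches → elsewhere allophone [l].
Occurrence 2 (position 8): no conditioning environment matches → elsewhere allophone [l].
Occurrence 3 (position 10): between a vowel and a following unstressed vowel → [l̥].
Occurrence 4 (position 12): no conditioning environment matches → elsewhere allophone [l].

[l], [l], [l̥], [l]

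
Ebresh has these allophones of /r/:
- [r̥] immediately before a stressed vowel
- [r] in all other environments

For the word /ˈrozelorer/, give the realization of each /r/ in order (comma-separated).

Occurrence 1 (position 1): immediately before a stressed vowel → [r̥].
Occurrence 2 (position 7): no conditioning environment matches → elsewhere allophone [r].
Occurrence 3 (position 9): no conditioning environment matches → elsewhere allophone [r].

[r̥], [r], [r]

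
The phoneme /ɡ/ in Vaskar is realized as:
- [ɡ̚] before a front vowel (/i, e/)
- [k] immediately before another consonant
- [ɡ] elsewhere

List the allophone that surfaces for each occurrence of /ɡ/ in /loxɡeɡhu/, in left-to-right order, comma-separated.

Occurrence 1 (position 4): before a front vowel (/i, e/) → [ɡ̚].
Occurrence 2 (position 6): immediately before another consonant → [k].

[ɡ̚], [k]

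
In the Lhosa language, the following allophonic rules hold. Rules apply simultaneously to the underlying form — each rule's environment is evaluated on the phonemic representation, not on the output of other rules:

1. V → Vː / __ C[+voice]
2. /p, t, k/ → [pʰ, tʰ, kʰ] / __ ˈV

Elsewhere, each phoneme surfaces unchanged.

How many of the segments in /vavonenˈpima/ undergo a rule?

Segments that undergo a rule: /a/ → [aː] (rule 1); /o/ → [oː] (rule 1); /e/ → [eː] (rule 1); /p/ → [pʰ] (rule 2); /i/ → [iː] (rule 1).
All other segments surface unchanged.

5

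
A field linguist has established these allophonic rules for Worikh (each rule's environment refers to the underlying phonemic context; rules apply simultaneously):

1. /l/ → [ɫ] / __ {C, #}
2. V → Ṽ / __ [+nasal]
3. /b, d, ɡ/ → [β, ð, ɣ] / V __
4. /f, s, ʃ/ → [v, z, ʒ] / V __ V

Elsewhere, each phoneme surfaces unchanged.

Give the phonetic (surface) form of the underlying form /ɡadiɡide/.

[ɡaðiɣiðe]

/ɡ/ — word-initial; rule 3 does not apply here → [ɡ].
/a/ (between /ɡ/ and /d/) is in the target of rule 2 but the environment (before a nasal consonant) is not met → [a].
/d/ (between /a/ and /i/): immediately after a vowel, so rule 3 applies → [ð].
/i/ — between /d/ and /ɡ/; rule 2 does not apply here → [i].
/ɡ/ (between /i/ and /i/): immediately after a vowel, so rule 3 applies → [ɣ].
/i/ — between /ɡ/ and /d/; rule 2 does not apply here → [i].
/d/ meets the environment for rule 3 (immediately after a vowel) → [ð].
/e/ (word-final): rule 2 targets it, but not before a nasal consonant → unchanged [e].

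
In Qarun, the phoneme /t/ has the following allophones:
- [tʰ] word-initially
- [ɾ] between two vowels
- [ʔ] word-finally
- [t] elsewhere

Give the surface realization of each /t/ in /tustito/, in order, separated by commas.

[tʰ], [t], [ɾ]

Occurrence 1 (position 1): word-initially → [tʰ].
Occurrence 2 (position 4): no conditioning environment matches → elsewhere allophone [t].
Occurrence 3 (position 6): between two vowels → [ɾ].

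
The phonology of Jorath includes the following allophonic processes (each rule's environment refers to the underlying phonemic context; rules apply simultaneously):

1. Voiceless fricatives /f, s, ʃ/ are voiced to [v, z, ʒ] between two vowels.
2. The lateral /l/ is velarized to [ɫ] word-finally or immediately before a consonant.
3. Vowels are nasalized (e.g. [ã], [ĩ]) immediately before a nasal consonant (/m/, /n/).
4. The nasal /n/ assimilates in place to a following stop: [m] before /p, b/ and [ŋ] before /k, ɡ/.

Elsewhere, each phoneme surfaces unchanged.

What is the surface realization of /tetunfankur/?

/e/ (between /t/ and /t/) is in the target of rule 3 but the environment (before a nasal consonant) is not met → [e].
/u/ — between /t/ and /n/, before a nasal consonant — surfaces as [ũ] (rule 3).
/n/ — between /u/ and /f/; rule 4 does not apply here → [n].
/f/ (between /n/ and /a/): rule 1 targets it, but not between two vowels → unchanged [f].
Rule 3 applies to /a/ (between /f/ and /n/: before a nasal consonant) → [ã].
/n/ meets the environment for rule 4 (before a labial or velar stop) → [ŋ].
/u/ (between /k/ and /r/) is in the target of rule 3 but the environment (before a nasal consonant) is not met → [u].

[tetũnfãŋkur]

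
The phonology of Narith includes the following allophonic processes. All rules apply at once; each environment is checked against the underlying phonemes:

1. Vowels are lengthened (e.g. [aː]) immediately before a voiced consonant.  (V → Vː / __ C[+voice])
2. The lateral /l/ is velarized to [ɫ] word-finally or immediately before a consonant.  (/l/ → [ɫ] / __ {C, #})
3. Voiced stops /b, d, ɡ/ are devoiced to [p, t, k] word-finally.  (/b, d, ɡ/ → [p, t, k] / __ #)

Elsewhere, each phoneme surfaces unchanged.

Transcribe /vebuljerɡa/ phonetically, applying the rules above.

/v/ (word-initial): no rule targets it → [v].
/e/ meets the environment for rule 1 (before a voiced consonant) → [eː].
/b/ (between /e/ and /u/) fails the environment for rule 3, so it stays [b].
Rule 1 applies to /u/ (between /b/ and /l/: before a voiced consonant) → [uː].
/l/ (between /u/ and /j/) occurs word-finally or immediately before a consonant → [ɫ] by rule 2.
/j/ — not in any rule's target class → [j].
Rule 1 applies to /e/ (between /j/ and /r/: before a voiced consonant) → [eː].
/r/ stays [r].
/ɡ/ (between /r/ and /a/) fails the environment for rule 3, so it stays [ɡ].
/a/ (word-final): rule 1 targets it, but not before a voiced consonant → unchanged [a].

[veːbuːɫjeːrɡa]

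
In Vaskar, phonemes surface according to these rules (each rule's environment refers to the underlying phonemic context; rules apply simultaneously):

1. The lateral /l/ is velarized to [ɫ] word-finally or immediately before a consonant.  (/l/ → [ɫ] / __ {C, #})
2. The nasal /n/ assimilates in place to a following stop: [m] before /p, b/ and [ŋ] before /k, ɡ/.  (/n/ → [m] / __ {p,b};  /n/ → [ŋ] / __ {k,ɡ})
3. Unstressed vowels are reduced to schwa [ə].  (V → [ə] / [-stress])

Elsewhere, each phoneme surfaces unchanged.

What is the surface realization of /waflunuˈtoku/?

/w/ stays [w].
Rule 3 applies to /a/ (between /w/ and /f/: in an unstressed syllable) → [ə].
/f/ (between /a/ and /l/): no rule targets it → [f].
/l/ (between /f/ and /u/) is in the target of rule 1 but the environment (word-finally or immediately before a consonant) is not met → [l].
/u/ (between /l/ and /n/): in an unstressed syllable, so rule 3 applies → [ə].
/n/ (between /u/ and /u/) fails the environment for rule 2, so it stays [n].
/u/ (between /n/ and /t/): in an unstressed syllable, so rule 3 applies → [ə].
/t/ (between /u/ and /o/) is unaffected → [t].
/o/ (between /t/ and /k/) is in the target of rule 3 but the environment (in an unstressed syllable) is not met → [o].
/k/ stays [k].
/u/ (word-final): in an unstressed syllable, so rule 3 applies → [ə].

[wəflənəˈtokə]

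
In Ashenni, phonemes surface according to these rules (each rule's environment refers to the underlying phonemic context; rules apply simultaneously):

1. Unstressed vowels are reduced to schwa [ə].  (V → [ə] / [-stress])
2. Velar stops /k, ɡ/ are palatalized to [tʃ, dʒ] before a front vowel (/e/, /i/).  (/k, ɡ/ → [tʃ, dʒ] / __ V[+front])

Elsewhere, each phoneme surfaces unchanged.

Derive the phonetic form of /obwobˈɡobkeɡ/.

[əbwəbˈɡobtʃəɡ]

Rule 1 applies to /o/ (word-initial: in an unstressed syllable) → [ə].
/b/ — not in any rule's target class → [b].
/w/ (between /b/ and /o/): no rule targets it → [w].
/o/ meets the environment for rule 1 (in an unstressed syllable) → [ə].
/b/ (between /o/ and /ɡ/) is unaffected → [b].
/ɡ/ — between /b/ and /o/; rule 2 does not apply here → [ɡ].
/o/ — between /ɡ/ and /b/; rule 1 does not apply here → [o].
/b/ stays [b].
/k/ (between /b/ and /e/): before a front vowel, so rule 2 applies → [tʃ].
/e/ — between /k/ and /ɡ/, in an unstressed syllable — surfaces as [ə] (rule 1).
/ɡ/ — word-final; rule 2 does not apply here → [ɡ].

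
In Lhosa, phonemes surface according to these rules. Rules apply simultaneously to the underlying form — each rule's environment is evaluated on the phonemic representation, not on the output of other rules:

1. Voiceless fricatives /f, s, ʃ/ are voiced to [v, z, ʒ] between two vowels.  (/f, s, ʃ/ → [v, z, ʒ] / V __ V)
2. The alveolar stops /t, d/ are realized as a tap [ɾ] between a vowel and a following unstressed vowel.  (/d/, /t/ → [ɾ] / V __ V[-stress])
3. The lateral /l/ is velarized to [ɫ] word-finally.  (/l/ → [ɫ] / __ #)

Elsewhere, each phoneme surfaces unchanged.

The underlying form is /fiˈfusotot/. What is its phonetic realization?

/f/ — word-initial; rule 1 does not apply here → [f].
/i/ (between /f/ and /f/) is unaffected → [i].
/f/ (between /i/ and /u/) occurs between two vowels → [v] by rule 1.
/u/ (between /f/ and /s/) is unaffected → [u].
/s/ — between /u/ and /o/, between two vowels — surfaces as [z] (rule 1).
/o/ (between /s/ and /t/) is unaffected → [o].
/t/ (between /o/ and /o/): between a vowel and a following unstressed vowel, so rule 2 applies → [ɾ].
/o/ (between /t/ and /t/) is unaffected → [o].
/t/ (word-final): rule 2 targets it, but not between a vowel and a following unstressed vowel → unchanged [t].

[fiˈvuzoɾot]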